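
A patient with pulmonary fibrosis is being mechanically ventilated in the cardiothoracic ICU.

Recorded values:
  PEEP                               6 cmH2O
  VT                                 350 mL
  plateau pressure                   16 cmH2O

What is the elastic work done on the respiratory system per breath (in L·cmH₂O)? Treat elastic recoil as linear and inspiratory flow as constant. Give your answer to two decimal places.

1.75

Elastic work ≈ ½ × (Pplat − PEEP) × Vt = 0.5 × (16 − 6) × 0.350 L = 0.5 × 10.0 × 0.350 = 1.75 L·cmH2O.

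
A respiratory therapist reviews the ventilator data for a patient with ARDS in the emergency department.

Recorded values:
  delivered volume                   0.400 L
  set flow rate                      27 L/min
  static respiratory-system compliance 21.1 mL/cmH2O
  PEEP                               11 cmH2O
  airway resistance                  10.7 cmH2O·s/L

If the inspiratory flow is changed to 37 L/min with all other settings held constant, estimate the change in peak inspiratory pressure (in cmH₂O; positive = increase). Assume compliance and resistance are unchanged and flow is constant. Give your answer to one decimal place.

Flow: 27 L/min ÷ 60 = 0.45 L/s.
New flow: 37 L/min ÷ 60 = 0.6167 L/s.
PIP = Vt/C + R·V̇ + PEEP (constant-flow equation of motion).
Only the resistive term changes: ΔPIP = R × ΔV̇ = 10.7 × (0.6167 − 0.45) = 10.7 × 0.1667 = 1.784 cmH2O.

1.8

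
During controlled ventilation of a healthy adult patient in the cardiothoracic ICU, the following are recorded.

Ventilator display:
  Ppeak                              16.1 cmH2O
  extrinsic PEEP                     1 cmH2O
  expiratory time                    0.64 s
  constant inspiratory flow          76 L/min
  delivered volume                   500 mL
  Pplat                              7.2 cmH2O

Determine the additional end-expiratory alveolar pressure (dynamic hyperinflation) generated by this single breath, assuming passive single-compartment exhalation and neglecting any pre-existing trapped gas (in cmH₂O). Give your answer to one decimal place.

Flow: 76 L/min ÷ 60 = 1.2667 L/s.
R = (PIP − Pplat)/V̇ = (16.1 − 7.2) / 1.2667 = 8.9/1.2667 = 7.026 cmH2O·s/L.
C = Vt/(Pplat − PEEP) = 500.0 / (7.2 − 1) = 500.0/6.2 = 80.645 mL/cmH2O.
τ = R × C = 7.026 × 0.08065 L/cmH2O = 0.5666 s.
Fraction remaining = e^(−Te/τ) = e^(−0.64/0.5666) = 0.3232; trapped volume = 500.0 × 0.3232 = 161.6 mL.
Additional alveolar pressure from trapping ≈ V_trapped / C = 161.6 / 80.645 = 2.004 cmH2O.

2.0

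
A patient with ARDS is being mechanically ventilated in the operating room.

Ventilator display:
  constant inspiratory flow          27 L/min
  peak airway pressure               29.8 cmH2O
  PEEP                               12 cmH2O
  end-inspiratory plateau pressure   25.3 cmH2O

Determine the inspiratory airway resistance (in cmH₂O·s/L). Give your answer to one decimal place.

Flow: 27 L/min ÷ 60 = 0.45 L/s.
Raw = (PIP − Pplat) / flow = (29.8 − 25.3) / 0.45 = 4.5 / 0.45 = 10.0 cmH2O·s/L.

10.0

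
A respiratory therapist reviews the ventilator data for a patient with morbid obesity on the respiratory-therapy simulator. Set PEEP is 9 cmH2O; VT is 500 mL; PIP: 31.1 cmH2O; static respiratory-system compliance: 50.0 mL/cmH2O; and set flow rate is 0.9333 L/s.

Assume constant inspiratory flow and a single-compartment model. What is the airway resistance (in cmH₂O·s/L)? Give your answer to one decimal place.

13.0

Equation of motion (constant flow): PIP = Vt/C + R·V̇ + PEEP.
R·V̇ = PIP − Vt/C − PEEP = 31.1 − 500/50.0 − 9 = 31.1 − 10.0 − 9 = 12.1 cmH2O.
R = 12.1 / 0.9333 = 12.965 cmH2O·s/L.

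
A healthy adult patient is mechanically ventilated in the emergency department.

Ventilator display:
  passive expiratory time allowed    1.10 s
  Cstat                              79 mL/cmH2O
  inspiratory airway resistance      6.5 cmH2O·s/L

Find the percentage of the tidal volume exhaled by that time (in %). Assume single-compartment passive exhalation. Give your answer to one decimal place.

τ = R × C = 6.5 × 79 mL/cmH2O = 6.5 × 0.079 L/cmH2O = 0.5135 s.
Passive exhalation: V(t)/V₀ = e^(−t/τ) = e^(−1.10/0.5135) = 0.1174.
Fraction exhaled = 1 − 0.1174 = 0.8826 → 88.26%.

88.3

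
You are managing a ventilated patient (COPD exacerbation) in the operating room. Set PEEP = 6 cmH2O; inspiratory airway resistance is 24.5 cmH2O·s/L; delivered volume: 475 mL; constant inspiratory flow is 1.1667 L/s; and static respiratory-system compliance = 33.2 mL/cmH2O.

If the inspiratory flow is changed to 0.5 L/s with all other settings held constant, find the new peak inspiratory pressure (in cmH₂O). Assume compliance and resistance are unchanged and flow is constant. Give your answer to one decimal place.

32.6

PIP = Vt/C + R·V̇ + PEEP (constant-flow equation of motion).
Only the resistive term changes: ΔPIP = R × ΔV̇ = 24.5 × (0.5 − 1.1667) = 24.5 × -0.6667 = -16.334 cmH2O.
Original PIP = 475/33.2 + 24.5×1.1667 + 6 = 48.891 cmH2O; new PIP = 48.891 + (-16.334) = 32.557 cmH2O.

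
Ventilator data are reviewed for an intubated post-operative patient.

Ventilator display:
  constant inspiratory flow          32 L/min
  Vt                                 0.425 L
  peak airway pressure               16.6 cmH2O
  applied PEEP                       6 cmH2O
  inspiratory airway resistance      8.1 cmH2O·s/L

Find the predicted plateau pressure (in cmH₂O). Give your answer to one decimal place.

12.3

Flow: 32 L/min ÷ 60 = 0.5333 L/s.
Pplat = PIP − Raw × flow = 16.6 − 8.1 × 0.5333 = 16.6 − 4.32 = 12.28 cmH2O.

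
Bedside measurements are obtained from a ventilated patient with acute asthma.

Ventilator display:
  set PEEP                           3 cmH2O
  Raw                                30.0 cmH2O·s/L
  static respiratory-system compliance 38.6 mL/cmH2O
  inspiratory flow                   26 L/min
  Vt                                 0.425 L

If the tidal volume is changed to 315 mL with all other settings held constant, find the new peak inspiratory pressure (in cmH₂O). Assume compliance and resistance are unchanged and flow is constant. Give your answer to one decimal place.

24.2

Flow: 26 L/min ÷ 60 = 0.4333 L/s.
PIP = Vt/C + R·V̇ + PEEP (constant-flow equation of motion).
Only the elastic term changes: ΔPIP = ΔVt / C = (315 − 425) / 38.6 = -2.85 cmH2O.
Original PIP = 425/38.6 + 30.0×0.4333 + 3 = 27.009 cmH2O; new PIP = 27.009 + (-2.85) = 24.159 cmH2O.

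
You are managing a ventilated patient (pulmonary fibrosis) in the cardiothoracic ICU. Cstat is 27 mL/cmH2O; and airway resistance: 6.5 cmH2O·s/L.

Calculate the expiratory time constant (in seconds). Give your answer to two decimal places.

τ = R × C = 6.5 × 27 mL/cmH2O = 6.5 × 0.027 L/cmH2O = 0.1755 s.

0.18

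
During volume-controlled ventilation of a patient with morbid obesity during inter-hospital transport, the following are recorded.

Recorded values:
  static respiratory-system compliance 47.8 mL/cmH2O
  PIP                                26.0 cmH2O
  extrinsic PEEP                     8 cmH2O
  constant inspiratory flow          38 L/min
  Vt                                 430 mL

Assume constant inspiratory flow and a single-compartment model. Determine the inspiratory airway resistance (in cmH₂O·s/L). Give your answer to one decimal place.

Flow: 38 L/min ÷ 60 = 0.6333 L/s.
Equation of motion (constant flow): PIP = Vt/C + R·V̇ + PEEP.
R·V̇ = PIP − Vt/C − PEEP = 26.0 − 430/47.8 − 8 = 26.0 − 8.996 − 8 = 9.004 cmH2O.
R = 9.004 / 0.6333 = 14.218 cmH2O·s/L.

14.2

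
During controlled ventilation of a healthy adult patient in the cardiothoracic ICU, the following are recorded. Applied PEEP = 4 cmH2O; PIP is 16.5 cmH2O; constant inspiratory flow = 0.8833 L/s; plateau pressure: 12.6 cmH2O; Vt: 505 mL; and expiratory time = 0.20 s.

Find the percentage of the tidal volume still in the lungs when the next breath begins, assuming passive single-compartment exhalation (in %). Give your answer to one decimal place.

46.2

R = (PIP − Pplat)/V̇ = (16.5 − 12.6) / 0.8833 = 3.9/0.8833 = 4.415 cmH2O·s/L.
C = Vt/(Pplat − PEEP) = 505.0 / (12.6 − 4) = 505.0/8.6 = 58.721 mL/cmH2O.
τ = R × C = 4.415 × 0.05872 L/cmH2O = 0.2592 s.
Fraction remaining at end-expiration = e^(−Te/τ) = e^(−0.20/0.2592) = 0.4623 → 46.23%.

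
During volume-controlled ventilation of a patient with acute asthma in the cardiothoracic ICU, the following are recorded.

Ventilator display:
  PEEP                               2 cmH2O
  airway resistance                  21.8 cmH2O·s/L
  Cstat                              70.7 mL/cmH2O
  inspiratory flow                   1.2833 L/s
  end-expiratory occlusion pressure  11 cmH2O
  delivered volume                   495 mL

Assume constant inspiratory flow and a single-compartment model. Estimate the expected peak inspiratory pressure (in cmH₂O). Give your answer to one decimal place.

46.0

Total PEEP = 11 cmH2O (set 2 + intrinsic 9); this is the baseline alveolar pressure.
Equation of motion (constant flow): PIP = Vt/C + R·V̇ + PEEP.
PIP = 495/70.7 + 21.8×1.2833 + 11 = 7.001 + 27.976 + 11 = 45.977 cmH2O.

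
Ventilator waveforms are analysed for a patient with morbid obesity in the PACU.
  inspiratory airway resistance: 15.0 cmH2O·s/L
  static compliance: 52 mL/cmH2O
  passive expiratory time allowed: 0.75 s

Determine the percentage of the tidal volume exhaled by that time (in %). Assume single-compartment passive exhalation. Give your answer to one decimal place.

τ = R × C = 15.0 × 52 mL/cmH2O = 15.0 × 0.052 L/cmH2O = 0.78 s.
Passive exhalation: V(t)/V₀ = e^(−t/τ) = e^(−0.75/0.78) = 0.3823.
Fraction exhaled = 1 − 0.3823 = 0.6177 → 61.77%.

61.8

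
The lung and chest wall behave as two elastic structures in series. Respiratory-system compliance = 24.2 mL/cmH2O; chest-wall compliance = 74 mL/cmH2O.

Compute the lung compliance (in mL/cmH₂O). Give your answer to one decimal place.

36.0

1/CL = 1/Crs − 1/Ccw.
1/CL = 1/24.2 − 1/74 = 0.02781.
CL = 35.958 mL/cmH2O.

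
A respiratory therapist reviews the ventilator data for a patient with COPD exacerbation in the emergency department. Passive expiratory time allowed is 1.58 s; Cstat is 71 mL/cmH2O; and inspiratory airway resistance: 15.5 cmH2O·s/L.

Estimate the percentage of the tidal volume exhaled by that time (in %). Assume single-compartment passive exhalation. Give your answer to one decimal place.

τ = R × C = 15.5 × 71 mL/cmH2O = 15.5 × 0.071 L/cmH2O = 1.101 s.
Passive exhalation: V(t)/V₀ = e^(−t/τ) = e^(−1.58/1.101) = 0.2381.
Fraction exhaled = 1 − 0.2381 = 0.7619 → 76.19%.

76.2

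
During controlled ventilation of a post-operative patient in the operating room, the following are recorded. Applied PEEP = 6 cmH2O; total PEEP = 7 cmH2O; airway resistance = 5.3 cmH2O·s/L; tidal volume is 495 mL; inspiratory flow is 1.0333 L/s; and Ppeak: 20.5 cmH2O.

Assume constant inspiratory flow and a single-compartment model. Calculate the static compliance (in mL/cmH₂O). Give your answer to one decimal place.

61.7

Total PEEP = 7 cmH2O (set 6 + intrinsic 1); this is the baseline alveolar pressure.
Equation of motion (constant flow): PIP = Vt/C + R·V̇ + PEEP.
Vt/C = PIP − R·V̇ − PEEP = 20.5 − 5.3×1.0333 − 7 = 20.5 − 5.476 − 7 = 8.024 cmH2O.
C = Vt / 8.024 = 495 / 8.024 = 61.69 mL/cmH2O.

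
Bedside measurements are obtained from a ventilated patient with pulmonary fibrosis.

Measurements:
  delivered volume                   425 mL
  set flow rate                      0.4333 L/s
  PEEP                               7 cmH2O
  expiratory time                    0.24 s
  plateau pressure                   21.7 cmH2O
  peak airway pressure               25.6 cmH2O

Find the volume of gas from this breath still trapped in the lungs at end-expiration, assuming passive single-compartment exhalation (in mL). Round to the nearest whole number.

R = (PIP − Pplat)/V̇ = (25.6 − 21.7) / 0.4333 = 3.9/0.4333 = 9.001 cmH2O·s/L.
C = Vt/(Pplat − PEEP) = 425.0 / (21.7 − 7) = 425.0/14.7 = 28.912 mL/cmH2O.
τ = R × C = 9.001 × 0.02891 L/cmH2O = 0.2602 s.
Fraction remaining = e^(−Te/τ) = e^(−0.24/0.2602) = 0.3976.
Trapped volume = 425.0 × 0.3976 = 168.98 mL.

169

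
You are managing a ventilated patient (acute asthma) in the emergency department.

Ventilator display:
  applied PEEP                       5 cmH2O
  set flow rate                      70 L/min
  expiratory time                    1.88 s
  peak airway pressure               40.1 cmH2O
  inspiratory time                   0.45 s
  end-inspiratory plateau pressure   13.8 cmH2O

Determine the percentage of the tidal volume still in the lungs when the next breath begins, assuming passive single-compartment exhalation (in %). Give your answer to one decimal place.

Flow: 70 L/min ÷ 60 = 1.1667 L/s.
Vt = flow × Ti = 1.1667 L/s × 0.45 s × 1000 mL/L = 525.02 mL.
R = (PIP − Pplat)/V̇ = (40.1 − 13.8) / 1.1667 = 26.3/1.1667 = 22.542 cmH2O·s/L.
C = Vt/(Pplat − PEEP) = 525.02 / (13.8 − 5) = 525.02/8.8 = 59.661 mL/cmH2O.
τ = R × C = 22.542 × 0.05966 L/cmH2O = 1.345 s.
Fraction remaining at end-expiration = e^(−Te/τ) = e^(−1.88/1.345) = 0.2471 → 24.71%.

24.7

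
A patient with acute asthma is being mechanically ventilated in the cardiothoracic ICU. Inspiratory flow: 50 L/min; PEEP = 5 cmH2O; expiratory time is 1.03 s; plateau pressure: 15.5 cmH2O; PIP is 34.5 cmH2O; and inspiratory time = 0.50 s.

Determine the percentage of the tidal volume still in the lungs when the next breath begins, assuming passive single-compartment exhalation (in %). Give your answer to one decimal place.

32.0

Flow: 50 L/min ÷ 60 = 0.8333 L/s.
Vt = flow × Ti = 0.8333 L/s × 0.50 s × 1000 mL/L = 416.65 mL.
R = (PIP − Pplat)/V̇ = (34.5 − 15.5) / 0.8333 = 19.0/0.8333 = 22.801 cmH2O·s/L.
C = Vt/(Pplat − PEEP) = 416.65 / (15.5 − 5) = 416.65/10.5 = 39.681 mL/cmH2O.
τ = R × C = 22.801 × 0.03968 L/cmH2O = 0.9047 s.
Fraction remaining at end-expiration = e^(−Te/τ) = e^(−1.03/0.9047) = 0.3203 → 32.03%.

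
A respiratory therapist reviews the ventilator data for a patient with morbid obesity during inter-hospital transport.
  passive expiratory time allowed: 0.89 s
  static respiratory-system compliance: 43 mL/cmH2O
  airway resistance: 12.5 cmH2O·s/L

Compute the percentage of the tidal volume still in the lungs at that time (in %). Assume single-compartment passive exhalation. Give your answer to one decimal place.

19.1

τ = R × C = 12.5 × 43 mL/cmH2O = 12.5 × 0.043 L/cmH2O = 0.5375 s.
Passive exhalation: V(t)/V₀ = e^(−t/τ) = e^(−0.89/0.5375) = 0.1909.
Fraction remaining = 0.1909 → 19.09%.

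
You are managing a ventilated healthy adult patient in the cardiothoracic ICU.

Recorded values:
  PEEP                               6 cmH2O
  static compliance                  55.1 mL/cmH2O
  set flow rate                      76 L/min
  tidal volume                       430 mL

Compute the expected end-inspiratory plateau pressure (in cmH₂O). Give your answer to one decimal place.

13.8

Pplat = PEEP + Vt / Cstat = 6 + 430 / 55.1 = 6 + 7.804 = 13.804 cmH2O.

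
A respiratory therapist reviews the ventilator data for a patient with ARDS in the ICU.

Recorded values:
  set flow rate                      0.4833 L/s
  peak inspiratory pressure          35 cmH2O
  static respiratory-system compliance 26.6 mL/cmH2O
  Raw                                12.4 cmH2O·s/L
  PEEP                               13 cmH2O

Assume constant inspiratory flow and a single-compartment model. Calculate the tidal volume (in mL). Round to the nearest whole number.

Equation of motion (constant flow): PIP = Vt/C + R·V̇ + PEEP.
Vt/C = PIP − R·V̇ − PEEP = 35 − 5.993 − 13 = 16.007 cmH2O.
Vt = C × 16.007 = 26.6 × 16.007 = 425.79 mL.

426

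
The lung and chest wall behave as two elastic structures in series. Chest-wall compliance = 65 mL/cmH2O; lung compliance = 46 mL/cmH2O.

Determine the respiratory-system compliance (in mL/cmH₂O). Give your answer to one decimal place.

Lung and chest wall are elastances in series: 1/Crs = 1/CL + 1/Ccw.
1/Crs = 1/46 + 1/65 = 0.03712.
Crs = 26.94 mL/cmH2O.

26.9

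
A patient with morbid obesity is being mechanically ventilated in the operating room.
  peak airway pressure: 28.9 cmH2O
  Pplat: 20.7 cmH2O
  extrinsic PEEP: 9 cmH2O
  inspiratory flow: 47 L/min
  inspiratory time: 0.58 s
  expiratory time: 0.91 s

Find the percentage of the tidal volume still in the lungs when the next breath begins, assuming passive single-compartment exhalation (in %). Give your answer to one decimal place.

Flow: 47 L/min ÷ 60 = 0.7833 L/s.
Vt = flow × Ti = 0.7833 L/s × 0.58 s × 1000 mL/L = 454.31 mL.
R = (PIP − Pplat)/V̇ = (28.9 − 20.7) / 0.7833 = 8.2/0.7833 = 10.469 cmH2O·s/L.
C = Vt/(Pplat − PEEP) = 454.31 / (20.7 − 9) = 454.31/11.7 = 38.83 mL/cmH2O.
τ = R × C = 10.469 × 0.03883 L/cmH2O = 0.4065 s.
Fraction remaining at end-expiration = e^(−Te/τ) = e^(−0.91/0.4065) = 0.1066 → 10.66%.

10.7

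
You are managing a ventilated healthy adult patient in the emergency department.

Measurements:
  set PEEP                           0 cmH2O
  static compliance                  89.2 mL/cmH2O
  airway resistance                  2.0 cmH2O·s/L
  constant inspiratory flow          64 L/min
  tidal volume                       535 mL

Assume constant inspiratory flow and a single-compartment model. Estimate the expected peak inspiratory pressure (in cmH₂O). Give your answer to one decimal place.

Flow: 64 L/min ÷ 60 = 1.0667 L/s.
Equation of motion (constant flow): PIP = Vt/C + R·V̇ + PEEP.
PIP = 535/89.2 + 2.0×1.0667 + 0 = 5.998 + 2.133 + 0 = 8.131 cmH2O.

8.1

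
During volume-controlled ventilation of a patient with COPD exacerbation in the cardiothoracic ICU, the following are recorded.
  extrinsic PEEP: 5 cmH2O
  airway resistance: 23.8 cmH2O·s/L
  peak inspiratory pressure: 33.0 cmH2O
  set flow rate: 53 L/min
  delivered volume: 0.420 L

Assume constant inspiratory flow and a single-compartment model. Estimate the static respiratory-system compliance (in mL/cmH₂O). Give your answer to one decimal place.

60.2

Flow: 53 L/min ÷ 60 = 0.8833 L/s.
Equation of motion (constant flow): PIP = Vt/C + R·V̇ + PEEP.
Vt/C = PIP − R·V̇ − PEEP = 33.0 − 23.8×0.8833 − 5 = 33.0 − 21.023 − 5 = 6.977 cmH2O.
C = Vt / 6.977 = 420 / 6.977 = 60.198 mL/cmH2O.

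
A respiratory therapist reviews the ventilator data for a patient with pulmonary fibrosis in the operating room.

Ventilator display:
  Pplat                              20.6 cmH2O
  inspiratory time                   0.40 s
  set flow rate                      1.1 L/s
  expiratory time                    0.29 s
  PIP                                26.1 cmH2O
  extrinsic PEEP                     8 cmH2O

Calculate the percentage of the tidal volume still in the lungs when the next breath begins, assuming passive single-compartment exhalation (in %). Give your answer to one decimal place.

19.0

Vt = flow × Ti = 1.1 L/s × 0.40 s × 1000 mL/L = 440.0 mL.
R = (PIP − Pplat)/V̇ = (26.1 − 20.6) / 1.1 = 5.5/1.1 = 5.0 cmH2O·s/L.
C = Vt/(Pplat − PEEP) = 440.0 / (20.6 − 8) = 440.0/12.6 = 34.921 mL/cmH2O.
τ = R × C = 5.0 × 0.03492 L/cmH2O = 0.1746 s.
Fraction remaining at end-expiration = e^(−Te/τ) = e^(−0.29/0.1746) = 0.19 → 19.0%.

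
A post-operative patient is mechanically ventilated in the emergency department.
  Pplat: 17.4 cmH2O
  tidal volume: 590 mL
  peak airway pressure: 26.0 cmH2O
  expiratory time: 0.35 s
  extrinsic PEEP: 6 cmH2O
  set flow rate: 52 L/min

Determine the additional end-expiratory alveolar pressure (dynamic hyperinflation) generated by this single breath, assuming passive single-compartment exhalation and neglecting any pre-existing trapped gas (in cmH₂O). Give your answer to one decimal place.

5.8

Flow: 52 L/min ÷ 60 = 0.8667 L/s.
R = (PIP − Pplat)/V̇ = (26.0 − 17.4) / 0.8667 = 8.6/0.8667 = 9.923 cmH2O·s/L.
C = Vt/(Pplat − PEEP) = 590.0 / (17.4 − 6) = 590.0/11.4 = 51.754 mL/cmH2O.
τ = R × C = 9.923 × 0.05175 L/cmH2O = 0.5135 s.
Fraction remaining = e^(−Te/τ) = e^(−0.35/0.5135) = 0.5058; trapped volume = 590.0 × 0.5058 = 298.42 mL.
Additional alveolar pressure from trapping ≈ V_trapped / C = 298.42 / 51.754 = 5.766 cmH2O.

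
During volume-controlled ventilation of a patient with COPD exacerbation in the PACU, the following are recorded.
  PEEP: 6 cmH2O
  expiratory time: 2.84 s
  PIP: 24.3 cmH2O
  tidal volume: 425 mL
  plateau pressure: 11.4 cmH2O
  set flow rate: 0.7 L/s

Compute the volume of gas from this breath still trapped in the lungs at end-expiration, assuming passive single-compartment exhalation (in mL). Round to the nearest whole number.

60

R = (PIP − Pplat)/V̇ = (24.3 − 11.4) / 0.7 = 12.9/0.7 = 18.429 cmH2O·s/L.
C = Vt/(Pplat − PEEP) = 425.0 / (11.4 − 6) = 425.0/5.4 = 78.704 mL/cmH2O.
τ = R × C = 18.429 × 0.0787 L/cmH2O = 1.45 s.
Fraction remaining = e^(−Te/τ) = e^(−2.84/1.45) = 0.1411.
Trapped volume = 425.0 × 0.1411 = 59.968 mL.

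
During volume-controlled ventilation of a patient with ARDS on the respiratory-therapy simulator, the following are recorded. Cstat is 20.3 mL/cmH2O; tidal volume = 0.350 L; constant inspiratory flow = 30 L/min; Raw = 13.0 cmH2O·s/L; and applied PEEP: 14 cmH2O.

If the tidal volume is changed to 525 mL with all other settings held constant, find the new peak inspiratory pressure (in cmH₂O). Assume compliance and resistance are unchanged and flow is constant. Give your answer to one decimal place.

46.4

Flow: 30 L/min ÷ 60 = 0.5 L/s.
PIP = Vt/C + R·V̇ + PEEP (constant-flow equation of motion).
Only the elastic term changes: ΔPIP = ΔVt / C = (525 − 350) / 20.3 = 8.621 cmH2O.
Original PIP = 350/20.3 + 13.0×0.5 + 14 = 37.741 cmH2O; new PIP = 37.741 + (8.621) = 46.362 cmH2O.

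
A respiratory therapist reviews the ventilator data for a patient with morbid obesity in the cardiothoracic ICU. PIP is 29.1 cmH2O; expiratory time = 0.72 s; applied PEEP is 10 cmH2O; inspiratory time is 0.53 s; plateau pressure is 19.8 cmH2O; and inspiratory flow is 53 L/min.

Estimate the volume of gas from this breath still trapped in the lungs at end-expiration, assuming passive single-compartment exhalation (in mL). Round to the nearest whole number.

Flow: 53 L/min ÷ 60 = 0.8833 L/s.
Vt = flow × Ti = 0.8833 L/s × 0.53 s × 1000 mL/L = 468.15 mL.
R = (PIP − Pplat)/V̇ = (29.1 − 19.8) / 0.8833 = 9.3/0.8833 = 10.529 cmH2O·s/L.
C = Vt/(Pplat − PEEP) = 468.15 / (19.8 − 10) = 468.15/9.8 = 47.77 mL/cmH2O.
τ = R × C = 10.529 × 0.04777 L/cmH2O = 0.503 s.
Fraction remaining = e^(−Te/τ) = e^(−0.72/0.503) = 0.239.
Trapped volume = 468.15 × 0.239 = 111.89 mL.

112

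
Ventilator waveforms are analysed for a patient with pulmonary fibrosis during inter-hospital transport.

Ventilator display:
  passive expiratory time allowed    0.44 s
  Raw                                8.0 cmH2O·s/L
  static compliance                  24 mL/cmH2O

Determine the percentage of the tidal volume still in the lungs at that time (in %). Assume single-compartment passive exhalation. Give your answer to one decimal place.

τ = R × C = 8.0 × 24 mL/cmH2O = 8.0 × 0.024 L/cmH2O = 0.192 s.
Passive exhalation: V(t)/V₀ = e^(−t/τ) = e^(−0.44/0.192) = 0.1011.
Fraction remaining = 0.1011 → 10.11%.

10.1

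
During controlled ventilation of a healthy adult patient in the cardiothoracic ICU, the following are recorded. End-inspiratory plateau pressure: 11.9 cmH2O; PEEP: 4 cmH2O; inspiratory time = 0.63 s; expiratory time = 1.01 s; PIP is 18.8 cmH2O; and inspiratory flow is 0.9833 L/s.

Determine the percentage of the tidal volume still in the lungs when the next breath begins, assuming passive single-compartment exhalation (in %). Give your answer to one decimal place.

Vt = flow × Ti = 0.9833 L/s × 0.63 s × 1000 mL/L = 619.48 mL.
R = (PIP − Pplat)/V̇ = (18.8 − 11.9) / 0.9833 = 6.9/0.9833 = 7.017 cmH2O·s/L.
C = Vt/(Pplat − PEEP) = 619.48 / (11.9 − 4) = 619.48/7.9 = 78.415 mL/cmH2O.
τ = R × C = 7.017 × 0.07842 L/cmH2O = 0.5503 s.
Fraction remaining at end-expiration = e^(−Te/τ) = e^(−1.01/0.5503) = 0.1596 → 15.96%.

16.0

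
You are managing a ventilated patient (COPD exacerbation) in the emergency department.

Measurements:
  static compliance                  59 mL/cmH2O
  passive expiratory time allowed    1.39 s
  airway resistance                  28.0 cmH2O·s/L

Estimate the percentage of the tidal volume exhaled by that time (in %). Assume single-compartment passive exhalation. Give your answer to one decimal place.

τ = R × C = 28.0 × 59 mL/cmH2O = 28.0 × 0.059 L/cmH2O = 1.652 s.
Passive exhalation: V(t)/V₀ = e^(−t/τ) = e^(−1.39/1.652) = 0.4311.
Fraction exhaled = 1 − 0.4311 = 0.5689 → 56.89%.

56.9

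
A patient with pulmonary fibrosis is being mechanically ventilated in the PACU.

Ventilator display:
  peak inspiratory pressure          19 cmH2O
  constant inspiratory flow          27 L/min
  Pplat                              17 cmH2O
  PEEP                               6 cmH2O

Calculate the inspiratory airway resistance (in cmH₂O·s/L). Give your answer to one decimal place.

Flow: 27 L/min ÷ 60 = 0.45 L/s.
Raw = (PIP − Pplat) / flow = (19 − 17) / 0.45 = 2.0 / 0.45 = 4.444 cmH2O·s/L.

4.4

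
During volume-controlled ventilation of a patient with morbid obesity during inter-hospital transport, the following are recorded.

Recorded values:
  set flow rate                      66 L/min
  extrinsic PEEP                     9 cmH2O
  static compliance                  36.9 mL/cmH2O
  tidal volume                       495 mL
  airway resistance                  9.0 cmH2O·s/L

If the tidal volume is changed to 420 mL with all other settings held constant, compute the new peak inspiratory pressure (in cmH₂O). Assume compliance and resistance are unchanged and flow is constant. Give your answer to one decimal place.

30.3

Flow: 66 L/min ÷ 60 = 1.1 L/s.
PIP = Vt/C + R·V̇ + PEEP (constant-flow equation of motion).
Only the elastic term changes: ΔPIP = ΔVt / C = (420 − 495) / 36.9 = -2.033 cmH2O.
Original PIP = 495/36.9 + 9.0×1.1 + 9 = 32.315 cmH2O; new PIP = 32.315 + (-2.033) = 30.282 cmH2O.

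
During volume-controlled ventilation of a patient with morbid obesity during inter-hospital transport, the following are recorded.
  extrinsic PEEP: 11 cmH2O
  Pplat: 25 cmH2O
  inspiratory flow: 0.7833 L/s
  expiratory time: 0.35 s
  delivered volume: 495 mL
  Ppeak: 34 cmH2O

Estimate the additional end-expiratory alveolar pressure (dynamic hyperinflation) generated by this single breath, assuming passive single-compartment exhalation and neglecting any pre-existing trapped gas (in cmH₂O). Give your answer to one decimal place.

R = (PIP − Pplat)/V̇ = (34 − 25) / 0.7833 = 9.0/0.7833 = 11.49 cmH2O·s/L.
C = Vt/(Pplat − PEEP) = 495.0 / (25 − 11) = 495.0/14.0 = 35.357 mL/cmH2O.
τ = R × C = 11.49 × 0.03536 L/cmH2O = 0.4063 s.
Fraction remaining = e^(−Te/τ) = e^(−0.35/0.4063) = 0.4226; trapped volume = 495.0 × 0.4226 = 209.19 mL.
Additional alveolar pressure from trapping ≈ V_trapped / C = 209.19 / 35.357 = 5.917 cmH2O.

5.9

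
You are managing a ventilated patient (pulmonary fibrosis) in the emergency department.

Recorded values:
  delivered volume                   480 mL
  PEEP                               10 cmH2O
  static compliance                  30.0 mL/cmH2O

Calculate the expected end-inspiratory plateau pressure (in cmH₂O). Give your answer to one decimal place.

Pplat = PEEP + Vt / Cstat = 10 + 480 / 30.0 = 10 + 16.0 = 26.0 cmH2O.

26.0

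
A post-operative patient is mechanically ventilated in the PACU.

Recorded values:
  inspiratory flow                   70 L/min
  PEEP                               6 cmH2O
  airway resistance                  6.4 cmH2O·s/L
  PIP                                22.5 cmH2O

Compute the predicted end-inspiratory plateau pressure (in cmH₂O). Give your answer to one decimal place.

Flow: 70 L/min ÷ 60 = 1.1667 L/s.
Pplat = PIP − Raw × flow = 22.5 − 6.4 × 1.1667 = 22.5 − 7.467 = 15.033 cmH2O.

15.0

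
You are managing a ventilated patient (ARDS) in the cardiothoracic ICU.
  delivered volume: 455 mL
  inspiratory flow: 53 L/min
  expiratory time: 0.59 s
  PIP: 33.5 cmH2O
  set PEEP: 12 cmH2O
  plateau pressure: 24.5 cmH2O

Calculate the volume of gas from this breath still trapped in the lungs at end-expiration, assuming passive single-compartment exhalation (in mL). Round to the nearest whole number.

Flow: 53 L/min ÷ 60 = 0.8833 L/s.
R = (PIP − Pplat)/V̇ = (33.5 − 24.5) / 0.8833 = 9.0/0.8833 = 10.189 cmH2O·s/L.
C = Vt/(Pplat − PEEP) = 455.0 / (24.5 − 12) = 455.0/12.5 = 36.4 mL/cmH2O.
τ = R × C = 10.189 × 0.0364 L/cmH2O = 0.3709 s.
Fraction remaining = e^(−Te/τ) = e^(−0.59/0.3709) = 0.2038.
Trapped volume = 455.0 × 0.2038 = 92.729 mL.

93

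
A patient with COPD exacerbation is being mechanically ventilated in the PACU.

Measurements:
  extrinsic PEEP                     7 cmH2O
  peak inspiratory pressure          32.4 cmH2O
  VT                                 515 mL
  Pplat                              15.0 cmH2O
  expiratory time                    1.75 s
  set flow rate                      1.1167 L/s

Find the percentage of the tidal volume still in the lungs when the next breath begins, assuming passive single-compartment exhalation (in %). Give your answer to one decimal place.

17.5

R = (PIP − Pplat)/V̇ = (32.4 − 15.0) / 1.1167 = 17.4/1.1167 = 15.582 cmH2O·s/L.
C = Vt/(Pplat − PEEP) = 515.0 / (15.0 − 7) = 515.0/8.0 = 64.375 mL/cmH2O.
τ = R × C = 15.582 × 0.06438 L/cmH2O = 1.003 s.
Fraction remaining at end-expiration = e^(−Te/τ) = e^(−1.75/1.003) = 0.1747 → 17.47%.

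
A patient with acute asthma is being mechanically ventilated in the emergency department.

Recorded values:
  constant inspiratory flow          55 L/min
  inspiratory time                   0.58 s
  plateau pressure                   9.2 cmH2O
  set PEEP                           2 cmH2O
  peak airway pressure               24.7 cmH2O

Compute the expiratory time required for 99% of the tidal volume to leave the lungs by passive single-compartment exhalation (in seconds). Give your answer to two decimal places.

5.75

Flow: 55 L/min ÷ 60 = 0.9167 L/s.
Vt = flow × Ti = 0.9167 L/s × 0.58 s × 1000 mL/L = 531.69 mL.
R = (PIP − Pplat)/V̇ = (24.7 − 9.2) / 0.9167 = 15.5/0.9167 = 16.908 cmH2O·s/L.
C = Vt/(Pplat − PEEP) = 531.69 / (9.2 − 2) = 531.69/7.2 = 73.846 mL/cmH2O.
τ = R × C = 16.908 × 0.07385 L/cmH2O = 1.249 s.
t = −τ·ln(1 − 0.99) = −1.249·ln(0.01) = 5.752 s.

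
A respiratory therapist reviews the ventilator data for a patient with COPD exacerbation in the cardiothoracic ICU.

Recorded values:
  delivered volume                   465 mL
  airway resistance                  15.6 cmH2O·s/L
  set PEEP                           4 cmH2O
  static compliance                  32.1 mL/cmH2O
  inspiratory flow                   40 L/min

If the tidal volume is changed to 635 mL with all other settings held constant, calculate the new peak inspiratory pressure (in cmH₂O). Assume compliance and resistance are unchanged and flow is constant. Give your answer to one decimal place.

Flow: 40 L/min ÷ 60 = 0.6667 L/s.
PIP = Vt/C + R·V̇ + PEEP (constant-flow equation of motion).
Only the elastic term changes: ΔPIP = ΔVt / C = (635 − 465) / 32.1 = 5.296 cmH2O.
Original PIP = 465/32.1 + 15.6×0.6667 + 4 = 28.887 cmH2O; new PIP = 28.887 + (5.296) = 34.183 cmH2O.

34.2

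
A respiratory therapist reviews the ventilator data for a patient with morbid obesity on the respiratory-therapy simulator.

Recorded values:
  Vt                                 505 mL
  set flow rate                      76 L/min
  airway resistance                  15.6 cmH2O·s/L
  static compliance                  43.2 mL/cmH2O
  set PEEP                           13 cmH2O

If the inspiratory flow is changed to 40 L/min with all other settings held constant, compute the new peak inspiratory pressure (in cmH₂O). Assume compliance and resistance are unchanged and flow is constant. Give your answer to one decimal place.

Flow: 76 L/min ÷ 60 = 1.2667 L/s.
New flow: 40 L/min ÷ 60 = 0.6667 L/s.
PIP = Vt/C + R·V̇ + PEEP (constant-flow equation of motion).
Only the resistive term changes: ΔPIP = R × ΔV̇ = 15.6 × (0.6667 − 1.2667) = 15.6 × -0.6 = -9.36 cmH2O.
Original PIP = 505/43.2 + 15.6×1.2667 + 13 = 44.45 cmH2O; new PIP = 44.45 + (-9.36) = 35.09 cmH2O.

35.1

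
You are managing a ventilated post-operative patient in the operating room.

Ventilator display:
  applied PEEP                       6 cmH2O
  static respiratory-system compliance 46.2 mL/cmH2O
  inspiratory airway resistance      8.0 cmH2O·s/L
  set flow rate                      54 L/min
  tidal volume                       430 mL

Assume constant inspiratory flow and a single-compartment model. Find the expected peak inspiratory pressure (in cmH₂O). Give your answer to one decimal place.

Flow: 54 L/min ÷ 60 = 0.9 L/s.
Equation of motion (constant flow): PIP = Vt/C + R·V̇ + PEEP.
PIP = 430/46.2 + 8.0×0.9 + 6 = 9.307 + 7.2 + 6 = 22.507 cmH2O.

22.5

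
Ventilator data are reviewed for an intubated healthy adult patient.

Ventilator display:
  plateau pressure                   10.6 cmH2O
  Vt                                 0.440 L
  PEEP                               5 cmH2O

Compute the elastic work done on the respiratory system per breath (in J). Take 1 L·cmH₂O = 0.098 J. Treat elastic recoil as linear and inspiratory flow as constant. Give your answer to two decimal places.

0.12

Elastic work ≈ ½ × (Pplat − PEEP) × Vt = 0.5 × (10.6 − 5) × 0.440 L = 0.5 × 5.6 × 0.440 = 1.232 L·cmH2O.
× 0.098 J/(L·cmH2O) → 0.1207 J.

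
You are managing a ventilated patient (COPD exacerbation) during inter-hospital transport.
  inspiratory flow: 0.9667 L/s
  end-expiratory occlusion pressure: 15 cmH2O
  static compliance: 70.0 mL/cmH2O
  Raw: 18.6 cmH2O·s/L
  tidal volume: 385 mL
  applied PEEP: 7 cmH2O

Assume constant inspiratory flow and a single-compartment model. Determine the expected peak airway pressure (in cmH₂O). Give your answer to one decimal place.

38.5

Total PEEP = 15 cmH2O (set 7 + intrinsic 8); this is the baseline alveolar pressure.
Equation of motion (constant flow): PIP = Vt/C + R·V̇ + PEEP.
PIP = 385/70.0 + 18.6×0.9667 + 15 = 5.5 + 17.981 + 15 = 38.481 cmH2O.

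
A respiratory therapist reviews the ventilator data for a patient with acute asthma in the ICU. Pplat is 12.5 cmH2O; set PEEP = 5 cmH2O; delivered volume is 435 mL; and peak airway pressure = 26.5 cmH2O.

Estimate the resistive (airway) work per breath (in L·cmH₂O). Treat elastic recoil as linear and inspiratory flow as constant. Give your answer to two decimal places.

6.09

With constant inspiratory flow the resistive pressure is constant at PIP − Pplat = 26.5 − 12.5 = 14.0 cmH2O, so resistive work = 14.0 × 0.435 = 6.09 L·cmH2O.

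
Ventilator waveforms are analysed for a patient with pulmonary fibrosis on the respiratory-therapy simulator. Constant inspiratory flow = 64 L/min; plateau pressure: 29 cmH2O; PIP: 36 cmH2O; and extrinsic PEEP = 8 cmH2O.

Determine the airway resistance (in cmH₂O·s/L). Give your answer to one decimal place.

6.6

Flow: 64 L/min ÷ 60 = 1.0667 L/s.
Raw = (PIP − Pplat) / flow = (36 − 29) / 1.0667 = 7.0 / 1.0667 = 6.562 cmH2O·s/L.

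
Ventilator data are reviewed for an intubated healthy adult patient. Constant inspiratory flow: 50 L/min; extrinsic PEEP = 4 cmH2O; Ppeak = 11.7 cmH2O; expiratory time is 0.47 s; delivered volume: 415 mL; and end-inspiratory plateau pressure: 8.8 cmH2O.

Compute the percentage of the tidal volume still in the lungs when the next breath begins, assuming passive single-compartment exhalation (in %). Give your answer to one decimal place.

21.0

Flow: 50 L/min ÷ 60 = 0.8333 L/s.
R = (PIP − Pplat)/V̇ = (11.7 − 8.8) / 0.8333 = 2.9/0.8333 = 3.48 cmH2O·s/L.
C = Vt/(Pplat − PEEP) = 415.0 / (8.8 − 4) = 415.0/4.8 = 86.458 mL/cmH2O.
τ = R × C = 3.48 × 0.08646 L/cmH2O = 0.3009 s.
Fraction remaining at end-expiration = e^(−Te/τ) = e^(−0.47/0.3009) = 0.2097 → 20.97%.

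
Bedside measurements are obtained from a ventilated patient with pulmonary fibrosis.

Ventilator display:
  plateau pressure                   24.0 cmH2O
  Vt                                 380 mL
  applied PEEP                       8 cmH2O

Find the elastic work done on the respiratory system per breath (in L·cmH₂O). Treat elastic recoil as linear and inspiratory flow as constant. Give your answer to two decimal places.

Elastic work ≈ ½ × (Pplat − PEEP) × Vt = 0.5 × (24.0 − 8) × 0.380 L = 0.5 × 16.0 × 0.380 = 3.04 L·cmH2O.

3.04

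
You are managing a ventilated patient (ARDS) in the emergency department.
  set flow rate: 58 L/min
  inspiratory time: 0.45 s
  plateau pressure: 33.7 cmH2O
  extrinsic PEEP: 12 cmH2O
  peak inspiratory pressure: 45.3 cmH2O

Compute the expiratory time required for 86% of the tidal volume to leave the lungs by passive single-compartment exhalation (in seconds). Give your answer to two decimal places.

0.47

Flow: 58 L/min ÷ 60 = 0.9667 L/s.
Vt = flow × Ti = 0.9667 L/s × 0.45 s × 1000 mL/L = 435.02 mL.
R = (PIP − Pplat)/V̇ = (45.3 − 33.7) / 0.9667 = 11.6/0.9667 = 12.0 cmH2O·s/L.
C = Vt/(Pplat − PEEP) = 435.02 / (33.7 − 12) = 435.02/21.7 = 20.047 mL/cmH2O.
τ = R × C = 12.0 × 0.02005 L/cmH2O = 0.2406 s.
t = −τ·ln(1 − 0.86) = −0.2406·ln(0.14) = 0.473 s.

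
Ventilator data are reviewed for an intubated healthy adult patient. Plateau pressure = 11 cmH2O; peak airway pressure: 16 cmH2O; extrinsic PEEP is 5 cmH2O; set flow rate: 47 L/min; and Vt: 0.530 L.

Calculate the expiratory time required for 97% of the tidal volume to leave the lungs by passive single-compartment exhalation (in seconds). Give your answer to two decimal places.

Flow: 47 L/min ÷ 60 = 0.7833 L/s.
R = (PIP − Pplat)/V̇ = (16 − 11) / 0.7833 = 5.0/0.7833 = 6.383 cmH2O·s/L.
C = Vt/(Pplat − PEEP) = 530.0 / (11 − 5) = 530.0/6.0 = 88.333 mL/cmH2O.
τ = R × C = 6.383 × 0.08833 L/cmH2O = 0.5638 s.
t = −τ·ln(1 − 0.97) = −0.5638·ln(0.03) = 1.977 s.

1.98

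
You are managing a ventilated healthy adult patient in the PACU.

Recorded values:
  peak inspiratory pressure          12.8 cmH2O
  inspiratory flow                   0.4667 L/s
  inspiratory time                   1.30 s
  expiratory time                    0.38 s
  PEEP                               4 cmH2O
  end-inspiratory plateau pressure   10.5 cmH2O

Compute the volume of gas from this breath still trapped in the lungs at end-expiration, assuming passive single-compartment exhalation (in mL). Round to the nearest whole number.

Vt = flow × Ti = 0.4667 L/s × 1.30 s × 1000 mL/L = 606.71 mL.
R = (PIP − Pplat)/V̇ = (12.8 − 10.5) / 0.4667 = 2.3/0.4667 = 4.928 cmH2O·s/L.
C = Vt/(Pplat − PEEP) = 606.71 / (10.5 − 4) = 606.71/6.5 = 93.34 mL/cmH2O.
τ = R × C = 4.928 × 0.09334 L/cmH2O = 0.46 s.
Fraction remaining = e^(−Te/τ) = e^(−0.38/0.46) = 0.4378.
Trapped volume = 606.71 × 0.4378 = 265.62 mL.

266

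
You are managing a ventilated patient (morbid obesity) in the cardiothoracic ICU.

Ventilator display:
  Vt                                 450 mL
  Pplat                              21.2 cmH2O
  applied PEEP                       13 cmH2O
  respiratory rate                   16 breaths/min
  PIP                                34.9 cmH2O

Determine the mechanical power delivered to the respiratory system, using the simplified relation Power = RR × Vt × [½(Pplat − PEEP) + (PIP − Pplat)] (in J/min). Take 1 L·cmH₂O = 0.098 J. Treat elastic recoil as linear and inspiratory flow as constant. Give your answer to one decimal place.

Per-breath work = Vt × [½(Pplat−PEEP) + (PIP−Pplat)] = 0.450 × [0.5×8.2 + 13.7] = 0.450 × 17.8 = 8.01 L·cmH2O.
Power = 16 × 8.01 = 128.16 L·cmH2O/min.
× 0.098 J/(L·cmH2O) → 12.56 J/min.

12.6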